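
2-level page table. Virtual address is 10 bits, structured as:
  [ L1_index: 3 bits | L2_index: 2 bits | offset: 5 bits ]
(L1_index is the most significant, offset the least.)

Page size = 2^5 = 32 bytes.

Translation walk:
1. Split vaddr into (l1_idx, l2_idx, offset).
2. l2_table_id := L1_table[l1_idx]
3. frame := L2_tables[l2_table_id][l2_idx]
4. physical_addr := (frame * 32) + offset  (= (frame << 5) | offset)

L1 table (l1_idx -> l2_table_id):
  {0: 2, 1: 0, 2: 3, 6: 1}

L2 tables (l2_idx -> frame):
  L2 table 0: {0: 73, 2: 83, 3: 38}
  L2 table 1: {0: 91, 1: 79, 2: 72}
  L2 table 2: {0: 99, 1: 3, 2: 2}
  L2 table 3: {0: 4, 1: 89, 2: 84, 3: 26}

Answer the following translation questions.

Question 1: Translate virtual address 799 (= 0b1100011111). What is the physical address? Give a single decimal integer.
vaddr = 799 = 0b1100011111
Split: l1_idx=6, l2_idx=0, offset=31
L1[6] = 1
L2[1][0] = 91
paddr = 91 * 32 + 31 = 2943

Answer: 2943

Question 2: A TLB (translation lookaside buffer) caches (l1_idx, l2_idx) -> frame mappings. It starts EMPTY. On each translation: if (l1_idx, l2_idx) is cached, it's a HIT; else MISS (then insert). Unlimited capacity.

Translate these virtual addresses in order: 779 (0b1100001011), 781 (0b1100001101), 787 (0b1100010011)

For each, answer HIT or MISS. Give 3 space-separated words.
vaddr=779: (6,0) not in TLB -> MISS, insert
vaddr=781: (6,0) in TLB -> HIT
vaddr=787: (6,0) in TLB -> HIT

Answer: MISS HIT HIT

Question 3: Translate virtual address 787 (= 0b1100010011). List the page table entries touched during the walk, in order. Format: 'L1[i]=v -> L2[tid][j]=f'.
Answer: L1[6]=1 -> L2[1][0]=91

Derivation:
vaddr = 787 = 0b1100010011
Split: l1_idx=6, l2_idx=0, offset=19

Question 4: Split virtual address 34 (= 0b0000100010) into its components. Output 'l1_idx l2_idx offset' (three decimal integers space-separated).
vaddr = 34 = 0b0000100010
  top 3 bits -> l1_idx = 0
  next 2 bits -> l2_idx = 1
  bottom 5 bits -> offset = 2

Answer: 0 1 2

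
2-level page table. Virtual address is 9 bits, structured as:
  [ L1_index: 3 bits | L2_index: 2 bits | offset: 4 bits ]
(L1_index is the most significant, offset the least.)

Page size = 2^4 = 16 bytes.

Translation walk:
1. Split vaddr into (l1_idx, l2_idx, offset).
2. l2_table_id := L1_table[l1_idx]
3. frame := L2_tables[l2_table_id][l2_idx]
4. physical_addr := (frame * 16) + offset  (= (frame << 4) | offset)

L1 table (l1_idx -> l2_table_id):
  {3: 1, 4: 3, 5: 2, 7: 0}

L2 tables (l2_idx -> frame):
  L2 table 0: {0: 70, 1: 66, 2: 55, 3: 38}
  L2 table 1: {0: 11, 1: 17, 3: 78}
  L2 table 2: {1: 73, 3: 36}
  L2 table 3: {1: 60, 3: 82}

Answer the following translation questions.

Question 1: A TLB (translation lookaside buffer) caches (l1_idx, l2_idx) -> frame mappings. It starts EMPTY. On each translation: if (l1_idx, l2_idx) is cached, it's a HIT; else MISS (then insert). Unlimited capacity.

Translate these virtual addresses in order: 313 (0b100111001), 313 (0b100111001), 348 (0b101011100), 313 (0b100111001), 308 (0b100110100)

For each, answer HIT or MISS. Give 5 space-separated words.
vaddr=313: (4,3) not in TLB -> MISS, insert
vaddr=313: (4,3) in TLB -> HIT
vaddr=348: (5,1) not in TLB -> MISS, insert
vaddr=313: (4,3) in TLB -> HIT
vaddr=308: (4,3) in TLB -> HIT

Answer: MISS HIT MISS HIT HIT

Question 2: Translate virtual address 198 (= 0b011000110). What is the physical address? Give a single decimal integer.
Answer: 182

Derivation:
vaddr = 198 = 0b011000110
Split: l1_idx=3, l2_idx=0, offset=6
L1[3] = 1
L2[1][0] = 11
paddr = 11 * 16 + 6 = 182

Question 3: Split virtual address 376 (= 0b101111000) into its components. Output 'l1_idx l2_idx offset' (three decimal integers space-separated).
Answer: 5 3 8

Derivation:
vaddr = 376 = 0b101111000
  top 3 bits -> l1_idx = 5
  next 2 bits -> l2_idx = 3
  bottom 4 bits -> offset = 8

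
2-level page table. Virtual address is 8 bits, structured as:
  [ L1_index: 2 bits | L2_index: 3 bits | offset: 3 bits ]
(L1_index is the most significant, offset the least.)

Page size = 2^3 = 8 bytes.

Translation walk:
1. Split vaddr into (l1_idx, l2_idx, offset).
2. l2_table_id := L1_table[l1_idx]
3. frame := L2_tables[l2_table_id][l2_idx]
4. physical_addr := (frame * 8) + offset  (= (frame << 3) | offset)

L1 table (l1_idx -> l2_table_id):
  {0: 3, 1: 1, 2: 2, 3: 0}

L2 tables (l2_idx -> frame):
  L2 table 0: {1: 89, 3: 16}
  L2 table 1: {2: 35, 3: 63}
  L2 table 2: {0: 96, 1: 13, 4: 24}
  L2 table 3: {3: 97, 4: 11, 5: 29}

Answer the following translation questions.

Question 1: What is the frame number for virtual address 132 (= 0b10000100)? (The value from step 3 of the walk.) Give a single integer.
Answer: 96

Derivation:
vaddr = 132: l1_idx=2, l2_idx=0
L1[2] = 2; L2[2][0] = 96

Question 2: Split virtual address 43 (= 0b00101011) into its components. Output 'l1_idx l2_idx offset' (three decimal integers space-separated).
Answer: 0 5 3

Derivation:
vaddr = 43 = 0b00101011
  top 2 bits -> l1_idx = 0
  next 3 bits -> l2_idx = 5
  bottom 3 bits -> offset = 3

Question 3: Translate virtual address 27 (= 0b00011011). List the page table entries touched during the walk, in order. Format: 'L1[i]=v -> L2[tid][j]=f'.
vaddr = 27 = 0b00011011
Split: l1_idx=0, l2_idx=3, offset=3

Answer: L1[0]=3 -> L2[3][3]=97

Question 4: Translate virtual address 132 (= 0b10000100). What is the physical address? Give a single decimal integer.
vaddr = 132 = 0b10000100
Split: l1_idx=2, l2_idx=0, offset=4
L1[2] = 2
L2[2][0] = 96
paddr = 96 * 8 + 4 = 772

Answer: 772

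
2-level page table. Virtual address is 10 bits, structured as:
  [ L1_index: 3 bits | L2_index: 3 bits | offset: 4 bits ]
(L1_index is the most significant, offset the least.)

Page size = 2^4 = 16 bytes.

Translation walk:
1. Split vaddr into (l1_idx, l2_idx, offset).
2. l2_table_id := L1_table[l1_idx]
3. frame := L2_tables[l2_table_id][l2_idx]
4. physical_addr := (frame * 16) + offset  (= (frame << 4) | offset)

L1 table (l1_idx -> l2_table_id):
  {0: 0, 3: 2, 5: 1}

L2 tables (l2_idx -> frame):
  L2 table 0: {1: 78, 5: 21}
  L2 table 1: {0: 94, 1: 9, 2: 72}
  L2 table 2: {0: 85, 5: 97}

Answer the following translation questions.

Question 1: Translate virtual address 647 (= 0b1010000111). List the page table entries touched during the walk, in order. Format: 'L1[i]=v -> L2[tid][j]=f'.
Answer: L1[5]=1 -> L2[1][0]=94

Derivation:
vaddr = 647 = 0b1010000111
Split: l1_idx=5, l2_idx=0, offset=7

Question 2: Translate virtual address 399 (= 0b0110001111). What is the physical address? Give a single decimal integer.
vaddr = 399 = 0b0110001111
Split: l1_idx=3, l2_idx=0, offset=15
L1[3] = 2
L2[2][0] = 85
paddr = 85 * 16 + 15 = 1375

Answer: 1375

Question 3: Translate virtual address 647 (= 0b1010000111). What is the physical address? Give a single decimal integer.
Answer: 1511

Derivation:
vaddr = 647 = 0b1010000111
Split: l1_idx=5, l2_idx=0, offset=7
L1[5] = 1
L2[1][0] = 94
paddr = 94 * 16 + 7 = 1511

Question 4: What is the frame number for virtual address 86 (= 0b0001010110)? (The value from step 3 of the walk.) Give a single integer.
Answer: 21

Derivation:
vaddr = 86: l1_idx=0, l2_idx=5
L1[0] = 0; L2[0][5] = 21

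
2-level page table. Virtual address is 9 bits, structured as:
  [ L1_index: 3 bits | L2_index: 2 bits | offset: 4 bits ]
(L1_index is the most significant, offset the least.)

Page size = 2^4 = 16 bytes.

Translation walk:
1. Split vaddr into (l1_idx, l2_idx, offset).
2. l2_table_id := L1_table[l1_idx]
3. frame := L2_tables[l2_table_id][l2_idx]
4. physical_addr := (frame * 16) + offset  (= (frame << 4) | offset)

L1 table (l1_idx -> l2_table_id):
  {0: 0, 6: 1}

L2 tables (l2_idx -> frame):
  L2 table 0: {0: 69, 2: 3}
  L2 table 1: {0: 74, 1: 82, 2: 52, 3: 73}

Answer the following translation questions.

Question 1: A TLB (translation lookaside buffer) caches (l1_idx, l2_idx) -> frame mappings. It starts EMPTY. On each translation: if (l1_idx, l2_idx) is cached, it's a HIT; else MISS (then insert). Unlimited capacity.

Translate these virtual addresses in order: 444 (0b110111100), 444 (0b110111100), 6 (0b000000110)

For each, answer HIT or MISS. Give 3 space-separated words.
vaddr=444: (6,3) not in TLB -> MISS, insert
vaddr=444: (6,3) in TLB -> HIT
vaddr=6: (0,0) not in TLB -> MISS, insert

Answer: MISS HIT MISS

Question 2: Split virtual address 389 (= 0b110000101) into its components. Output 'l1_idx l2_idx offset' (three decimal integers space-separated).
Answer: 6 0 5

Derivation:
vaddr = 389 = 0b110000101
  top 3 bits -> l1_idx = 6
  next 2 bits -> l2_idx = 0
  bottom 4 bits -> offset = 5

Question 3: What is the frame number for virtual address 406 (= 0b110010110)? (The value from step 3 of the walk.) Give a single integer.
Answer: 82

Derivation:
vaddr = 406: l1_idx=6, l2_idx=1
L1[6] = 1; L2[1][1] = 82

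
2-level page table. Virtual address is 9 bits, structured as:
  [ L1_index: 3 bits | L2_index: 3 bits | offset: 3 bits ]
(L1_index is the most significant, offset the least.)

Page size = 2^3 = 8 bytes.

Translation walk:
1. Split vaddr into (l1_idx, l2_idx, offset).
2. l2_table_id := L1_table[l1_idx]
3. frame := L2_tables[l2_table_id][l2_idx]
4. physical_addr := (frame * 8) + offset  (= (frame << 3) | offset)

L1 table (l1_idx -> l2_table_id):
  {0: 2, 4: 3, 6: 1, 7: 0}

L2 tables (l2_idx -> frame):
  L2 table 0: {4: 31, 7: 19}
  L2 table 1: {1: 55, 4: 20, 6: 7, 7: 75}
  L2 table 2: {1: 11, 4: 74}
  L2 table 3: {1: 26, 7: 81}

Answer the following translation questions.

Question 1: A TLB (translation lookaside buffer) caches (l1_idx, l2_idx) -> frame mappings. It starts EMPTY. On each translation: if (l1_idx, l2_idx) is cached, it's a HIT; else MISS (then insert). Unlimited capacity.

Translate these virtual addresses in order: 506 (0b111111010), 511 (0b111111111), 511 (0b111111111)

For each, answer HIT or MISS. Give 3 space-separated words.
vaddr=506: (7,7) not in TLB -> MISS, insert
vaddr=511: (7,7) in TLB -> HIT
vaddr=511: (7,7) in TLB -> HIT

Answer: MISS HIT HIT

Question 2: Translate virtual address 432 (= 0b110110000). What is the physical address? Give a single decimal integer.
Answer: 56

Derivation:
vaddr = 432 = 0b110110000
Split: l1_idx=6, l2_idx=6, offset=0
L1[6] = 1
L2[1][6] = 7
paddr = 7 * 8 + 0 = 56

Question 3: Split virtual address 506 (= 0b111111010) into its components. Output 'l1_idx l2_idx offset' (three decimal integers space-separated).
vaddr = 506 = 0b111111010
  top 3 bits -> l1_idx = 7
  next 3 bits -> l2_idx = 7
  bottom 3 bits -> offset = 2

Answer: 7 7 2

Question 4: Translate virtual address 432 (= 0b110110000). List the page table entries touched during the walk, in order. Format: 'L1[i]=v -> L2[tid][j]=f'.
Answer: L1[6]=1 -> L2[1][6]=7

Derivation:
vaddr = 432 = 0b110110000
Split: l1_idx=6, l2_idx=6, offset=0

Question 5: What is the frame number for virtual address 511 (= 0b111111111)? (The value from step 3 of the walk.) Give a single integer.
vaddr = 511: l1_idx=7, l2_idx=7
L1[7] = 0; L2[0][7] = 19

Answer: 19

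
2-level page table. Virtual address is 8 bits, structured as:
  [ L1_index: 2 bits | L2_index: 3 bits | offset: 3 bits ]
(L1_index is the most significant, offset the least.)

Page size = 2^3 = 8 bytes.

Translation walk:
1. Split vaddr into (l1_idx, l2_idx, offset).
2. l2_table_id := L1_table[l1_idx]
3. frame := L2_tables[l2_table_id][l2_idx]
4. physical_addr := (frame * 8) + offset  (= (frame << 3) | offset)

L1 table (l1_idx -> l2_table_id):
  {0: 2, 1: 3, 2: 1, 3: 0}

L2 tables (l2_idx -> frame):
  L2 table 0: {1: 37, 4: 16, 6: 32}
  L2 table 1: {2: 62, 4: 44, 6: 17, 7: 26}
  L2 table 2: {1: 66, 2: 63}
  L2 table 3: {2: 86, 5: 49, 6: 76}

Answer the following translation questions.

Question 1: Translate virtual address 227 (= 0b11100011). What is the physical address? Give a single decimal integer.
vaddr = 227 = 0b11100011
Split: l1_idx=3, l2_idx=4, offset=3
L1[3] = 0
L2[0][4] = 16
paddr = 16 * 8 + 3 = 131

Answer: 131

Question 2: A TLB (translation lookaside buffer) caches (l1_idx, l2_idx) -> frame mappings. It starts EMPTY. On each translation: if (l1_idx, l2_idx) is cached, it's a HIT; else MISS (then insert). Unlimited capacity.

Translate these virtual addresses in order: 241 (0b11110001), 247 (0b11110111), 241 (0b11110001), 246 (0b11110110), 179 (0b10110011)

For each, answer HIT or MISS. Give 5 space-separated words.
Answer: MISS HIT HIT HIT MISS

Derivation:
vaddr=241: (3,6) not in TLB -> MISS, insert
vaddr=247: (3,6) in TLB -> HIT
vaddr=241: (3,6) in TLB -> HIT
vaddr=246: (3,6) in TLB -> HIT
vaddr=179: (2,6) not in TLB -> MISS, insert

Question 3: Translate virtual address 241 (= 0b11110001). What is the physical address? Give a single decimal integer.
vaddr = 241 = 0b11110001
Split: l1_idx=3, l2_idx=6, offset=1
L1[3] = 0
L2[0][6] = 32
paddr = 32 * 8 + 1 = 257

Answer: 257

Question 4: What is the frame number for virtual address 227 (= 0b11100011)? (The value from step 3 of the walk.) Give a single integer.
vaddr = 227: l1_idx=3, l2_idx=4
L1[3] = 0; L2[0][4] = 16

Answer: 16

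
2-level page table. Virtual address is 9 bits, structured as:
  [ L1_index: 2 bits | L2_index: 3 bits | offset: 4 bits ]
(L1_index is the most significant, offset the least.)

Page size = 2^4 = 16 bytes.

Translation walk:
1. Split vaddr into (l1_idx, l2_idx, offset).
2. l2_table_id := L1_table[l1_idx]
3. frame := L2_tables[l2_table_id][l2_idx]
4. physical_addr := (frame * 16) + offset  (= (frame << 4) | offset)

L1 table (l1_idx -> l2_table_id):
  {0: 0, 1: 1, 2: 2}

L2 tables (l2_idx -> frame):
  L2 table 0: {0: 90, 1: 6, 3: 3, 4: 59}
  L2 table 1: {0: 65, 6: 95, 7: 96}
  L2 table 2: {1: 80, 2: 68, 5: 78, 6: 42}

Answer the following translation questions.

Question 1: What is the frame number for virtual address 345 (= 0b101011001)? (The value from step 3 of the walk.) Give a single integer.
Answer: 78

Derivation:
vaddr = 345: l1_idx=2, l2_idx=5
L1[2] = 2; L2[2][5] = 78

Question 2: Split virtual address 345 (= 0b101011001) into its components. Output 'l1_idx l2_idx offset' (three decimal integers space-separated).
vaddr = 345 = 0b101011001
  top 2 bits -> l1_idx = 2
  next 3 bits -> l2_idx = 5
  bottom 4 bits -> offset = 9

Answer: 2 5 9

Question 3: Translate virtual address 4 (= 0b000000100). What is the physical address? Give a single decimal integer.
vaddr = 4 = 0b000000100
Split: l1_idx=0, l2_idx=0, offset=4
L1[0] = 0
L2[0][0] = 90
paddr = 90 * 16 + 4 = 1444

Answer: 1444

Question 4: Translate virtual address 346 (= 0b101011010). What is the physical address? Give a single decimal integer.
vaddr = 346 = 0b101011010
Split: l1_idx=2, l2_idx=5, offset=10
L1[2] = 2
L2[2][5] = 78
paddr = 78 * 16 + 10 = 1258

Answer: 1258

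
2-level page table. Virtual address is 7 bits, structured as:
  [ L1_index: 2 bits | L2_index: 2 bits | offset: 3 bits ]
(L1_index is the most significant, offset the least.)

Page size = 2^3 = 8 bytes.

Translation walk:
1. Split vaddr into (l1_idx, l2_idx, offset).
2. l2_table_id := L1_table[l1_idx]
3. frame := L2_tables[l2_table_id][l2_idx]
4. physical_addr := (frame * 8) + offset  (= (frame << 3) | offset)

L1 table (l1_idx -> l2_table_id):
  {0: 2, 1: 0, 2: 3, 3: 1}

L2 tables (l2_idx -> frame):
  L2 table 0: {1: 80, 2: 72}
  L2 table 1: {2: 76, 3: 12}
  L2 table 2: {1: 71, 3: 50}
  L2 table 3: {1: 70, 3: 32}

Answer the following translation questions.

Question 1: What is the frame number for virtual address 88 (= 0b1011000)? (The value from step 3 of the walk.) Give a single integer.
Answer: 32

Derivation:
vaddr = 88: l1_idx=2, l2_idx=3
L1[2] = 3; L2[3][3] = 32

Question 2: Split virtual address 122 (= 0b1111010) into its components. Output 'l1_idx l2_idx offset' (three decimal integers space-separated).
Answer: 3 3 2

Derivation:
vaddr = 122 = 0b1111010
  top 2 bits -> l1_idx = 3
  next 2 bits -> l2_idx = 3
  bottom 3 bits -> offset = 2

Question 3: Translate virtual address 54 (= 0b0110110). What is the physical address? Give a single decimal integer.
vaddr = 54 = 0b0110110
Split: l1_idx=1, l2_idx=2, offset=6
L1[1] = 0
L2[0][2] = 72
paddr = 72 * 8 + 6 = 582

Answer: 582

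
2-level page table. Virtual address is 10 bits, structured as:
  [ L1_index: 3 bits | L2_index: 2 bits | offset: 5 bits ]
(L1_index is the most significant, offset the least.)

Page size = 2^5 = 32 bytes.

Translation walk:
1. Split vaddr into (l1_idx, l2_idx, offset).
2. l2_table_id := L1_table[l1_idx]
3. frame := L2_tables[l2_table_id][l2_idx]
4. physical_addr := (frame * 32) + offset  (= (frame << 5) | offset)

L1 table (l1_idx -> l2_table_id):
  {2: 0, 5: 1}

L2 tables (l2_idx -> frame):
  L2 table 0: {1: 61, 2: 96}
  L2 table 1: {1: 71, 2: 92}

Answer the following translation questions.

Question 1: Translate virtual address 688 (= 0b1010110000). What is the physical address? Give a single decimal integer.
vaddr = 688 = 0b1010110000
Split: l1_idx=5, l2_idx=1, offset=16
L1[5] = 1
L2[1][1] = 71
paddr = 71 * 32 + 16 = 2288

Answer: 2288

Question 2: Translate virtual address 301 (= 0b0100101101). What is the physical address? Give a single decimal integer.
Answer: 1965

Derivation:
vaddr = 301 = 0b0100101101
Split: l1_idx=2, l2_idx=1, offset=13
L1[2] = 0
L2[0][1] = 61
paddr = 61 * 32 + 13 = 1965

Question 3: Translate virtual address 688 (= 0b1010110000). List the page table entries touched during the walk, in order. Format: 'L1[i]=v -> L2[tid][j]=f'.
Answer: L1[5]=1 -> L2[1][1]=71

Derivation:
vaddr = 688 = 0b1010110000
Split: l1_idx=5, l2_idx=1, offset=16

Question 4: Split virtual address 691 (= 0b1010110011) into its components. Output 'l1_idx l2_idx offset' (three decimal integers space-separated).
Answer: 5 1 19

Derivation:
vaddr = 691 = 0b1010110011
  top 3 bits -> l1_idx = 5
  next 2 bits -> l2_idx = 1
  bottom 5 bits -> offset = 19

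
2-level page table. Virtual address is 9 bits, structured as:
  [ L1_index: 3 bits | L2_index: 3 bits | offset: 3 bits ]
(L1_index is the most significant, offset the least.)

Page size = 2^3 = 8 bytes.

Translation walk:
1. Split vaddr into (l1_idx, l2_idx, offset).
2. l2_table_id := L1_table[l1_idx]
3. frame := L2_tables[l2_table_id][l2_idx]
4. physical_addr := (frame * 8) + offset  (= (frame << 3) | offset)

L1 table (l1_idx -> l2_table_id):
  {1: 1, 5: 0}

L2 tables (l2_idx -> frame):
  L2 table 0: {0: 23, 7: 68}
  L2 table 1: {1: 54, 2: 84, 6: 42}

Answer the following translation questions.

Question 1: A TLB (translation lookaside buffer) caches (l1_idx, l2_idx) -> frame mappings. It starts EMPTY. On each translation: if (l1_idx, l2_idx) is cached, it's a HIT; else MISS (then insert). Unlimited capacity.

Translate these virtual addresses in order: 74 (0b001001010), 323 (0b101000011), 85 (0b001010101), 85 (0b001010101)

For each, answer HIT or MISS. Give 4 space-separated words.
vaddr=74: (1,1) not in TLB -> MISS, insert
vaddr=323: (5,0) not in TLB -> MISS, insert
vaddr=85: (1,2) not in TLB -> MISS, insert
vaddr=85: (1,2) in TLB -> HIT

Answer: MISS MISS MISS HIT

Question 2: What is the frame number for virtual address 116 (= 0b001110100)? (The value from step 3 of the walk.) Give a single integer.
vaddr = 116: l1_idx=1, l2_idx=6
L1[1] = 1; L2[1][6] = 42

Answer: 42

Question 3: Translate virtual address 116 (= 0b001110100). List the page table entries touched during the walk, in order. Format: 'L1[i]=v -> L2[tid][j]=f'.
vaddr = 116 = 0b001110100
Split: l1_idx=1, l2_idx=6, offset=4

Answer: L1[1]=1 -> L2[1][6]=42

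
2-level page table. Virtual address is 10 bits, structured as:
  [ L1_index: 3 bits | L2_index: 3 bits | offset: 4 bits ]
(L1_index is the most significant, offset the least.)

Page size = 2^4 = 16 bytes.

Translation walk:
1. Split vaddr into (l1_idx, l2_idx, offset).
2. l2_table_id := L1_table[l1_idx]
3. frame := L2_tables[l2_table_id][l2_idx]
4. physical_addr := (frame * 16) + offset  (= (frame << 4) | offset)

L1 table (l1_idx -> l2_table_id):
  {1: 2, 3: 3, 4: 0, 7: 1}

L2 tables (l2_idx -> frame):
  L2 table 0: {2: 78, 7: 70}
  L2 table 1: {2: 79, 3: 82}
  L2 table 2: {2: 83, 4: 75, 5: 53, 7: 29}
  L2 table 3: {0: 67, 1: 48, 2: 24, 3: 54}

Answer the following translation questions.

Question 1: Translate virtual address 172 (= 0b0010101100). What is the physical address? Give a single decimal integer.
Answer: 1340

Derivation:
vaddr = 172 = 0b0010101100
Split: l1_idx=1, l2_idx=2, offset=12
L1[1] = 2
L2[2][2] = 83
paddr = 83 * 16 + 12 = 1340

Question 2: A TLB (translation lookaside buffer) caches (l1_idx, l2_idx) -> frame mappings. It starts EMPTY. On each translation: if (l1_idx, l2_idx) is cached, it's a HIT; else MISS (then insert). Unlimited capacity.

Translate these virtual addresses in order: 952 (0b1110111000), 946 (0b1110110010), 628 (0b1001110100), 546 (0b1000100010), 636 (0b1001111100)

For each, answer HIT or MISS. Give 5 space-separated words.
Answer: MISS HIT MISS MISS HIT

Derivation:
vaddr=952: (7,3) not in TLB -> MISS, insert
vaddr=946: (7,3) in TLB -> HIT
vaddr=628: (4,7) not in TLB -> MISS, insert
vaddr=546: (4,2) not in TLB -> MISS, insert
vaddr=636: (4,7) in TLB -> HIT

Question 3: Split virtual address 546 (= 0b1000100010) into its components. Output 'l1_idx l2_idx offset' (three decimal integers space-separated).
vaddr = 546 = 0b1000100010
  top 3 bits -> l1_idx = 4
  next 3 bits -> l2_idx = 2
  bottom 4 bits -> offset = 2

Answer: 4 2 2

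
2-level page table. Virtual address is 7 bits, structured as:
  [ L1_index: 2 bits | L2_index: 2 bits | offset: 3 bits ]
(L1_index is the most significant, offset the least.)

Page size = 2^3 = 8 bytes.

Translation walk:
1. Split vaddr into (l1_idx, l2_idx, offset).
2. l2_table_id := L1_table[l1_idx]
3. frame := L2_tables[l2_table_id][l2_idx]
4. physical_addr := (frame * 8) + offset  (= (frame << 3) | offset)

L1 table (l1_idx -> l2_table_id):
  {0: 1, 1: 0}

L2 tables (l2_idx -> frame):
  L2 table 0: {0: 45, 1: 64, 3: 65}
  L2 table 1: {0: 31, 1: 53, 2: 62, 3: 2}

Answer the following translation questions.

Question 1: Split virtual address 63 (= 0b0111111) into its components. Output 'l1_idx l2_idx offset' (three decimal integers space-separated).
vaddr = 63 = 0b0111111
  top 2 bits -> l1_idx = 1
  next 2 bits -> l2_idx = 3
  bottom 3 bits -> offset = 7

Answer: 1 3 7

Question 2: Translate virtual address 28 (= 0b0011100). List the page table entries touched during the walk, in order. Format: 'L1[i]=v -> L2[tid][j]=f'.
vaddr = 28 = 0b0011100
Split: l1_idx=0, l2_idx=3, offset=4

Answer: L1[0]=1 -> L2[1][3]=2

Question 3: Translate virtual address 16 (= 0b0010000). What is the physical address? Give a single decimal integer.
vaddr = 16 = 0b0010000
Split: l1_idx=0, l2_idx=2, offset=0
L1[0] = 1
L2[1][2] = 62
paddr = 62 * 8 + 0 = 496

Answer: 496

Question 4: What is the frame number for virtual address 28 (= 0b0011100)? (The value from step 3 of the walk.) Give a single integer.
vaddr = 28: l1_idx=0, l2_idx=3
L1[0] = 1; L2[1][3] = 2

Answer: 2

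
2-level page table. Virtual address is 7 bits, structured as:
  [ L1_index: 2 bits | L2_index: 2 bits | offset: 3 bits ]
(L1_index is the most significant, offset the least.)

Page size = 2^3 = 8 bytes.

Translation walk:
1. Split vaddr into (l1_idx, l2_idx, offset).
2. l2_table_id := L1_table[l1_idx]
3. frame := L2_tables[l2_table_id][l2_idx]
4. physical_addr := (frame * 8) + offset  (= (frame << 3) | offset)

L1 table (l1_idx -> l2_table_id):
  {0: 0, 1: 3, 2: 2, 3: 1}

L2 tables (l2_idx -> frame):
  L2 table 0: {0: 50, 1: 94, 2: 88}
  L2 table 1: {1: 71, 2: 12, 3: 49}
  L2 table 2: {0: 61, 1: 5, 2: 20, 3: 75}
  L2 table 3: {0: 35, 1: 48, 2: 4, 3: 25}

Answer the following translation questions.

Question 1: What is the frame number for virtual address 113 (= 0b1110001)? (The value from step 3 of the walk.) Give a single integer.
Answer: 12

Derivation:
vaddr = 113: l1_idx=3, l2_idx=2
L1[3] = 1; L2[1][2] = 12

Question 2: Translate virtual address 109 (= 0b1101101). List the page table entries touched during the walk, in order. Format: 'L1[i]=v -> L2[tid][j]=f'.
Answer: L1[3]=1 -> L2[1][1]=71

Derivation:
vaddr = 109 = 0b1101101
Split: l1_idx=3, l2_idx=1, offset=5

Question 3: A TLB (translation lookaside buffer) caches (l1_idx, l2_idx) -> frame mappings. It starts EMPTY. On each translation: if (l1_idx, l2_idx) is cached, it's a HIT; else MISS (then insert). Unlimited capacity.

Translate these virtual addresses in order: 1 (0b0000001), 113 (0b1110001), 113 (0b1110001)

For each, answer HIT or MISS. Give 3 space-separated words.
vaddr=1: (0,0) not in TLB -> MISS, insert
vaddr=113: (3,2) not in TLB -> MISS, insert
vaddr=113: (3,2) in TLB -> HIT

Answer: MISS MISS HIT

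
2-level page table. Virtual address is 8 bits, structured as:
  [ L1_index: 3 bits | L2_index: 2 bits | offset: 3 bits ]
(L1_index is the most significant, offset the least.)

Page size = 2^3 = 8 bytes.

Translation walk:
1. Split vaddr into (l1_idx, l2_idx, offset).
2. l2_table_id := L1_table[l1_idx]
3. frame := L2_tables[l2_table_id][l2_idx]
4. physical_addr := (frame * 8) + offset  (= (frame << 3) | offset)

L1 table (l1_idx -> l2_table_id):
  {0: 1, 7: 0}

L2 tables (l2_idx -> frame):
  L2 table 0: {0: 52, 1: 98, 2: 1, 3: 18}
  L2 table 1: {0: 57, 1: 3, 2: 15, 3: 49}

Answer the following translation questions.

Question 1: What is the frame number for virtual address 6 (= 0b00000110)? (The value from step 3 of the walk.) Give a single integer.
vaddr = 6: l1_idx=0, l2_idx=0
L1[0] = 1; L2[1][0] = 57

Answer: 57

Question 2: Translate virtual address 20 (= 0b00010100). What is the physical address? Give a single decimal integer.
Answer: 124

Derivation:
vaddr = 20 = 0b00010100
Split: l1_idx=0, l2_idx=2, offset=4
L1[0] = 1
L2[1][2] = 15
paddr = 15 * 8 + 4 = 124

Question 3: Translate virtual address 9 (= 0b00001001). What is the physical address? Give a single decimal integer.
Answer: 25

Derivation:
vaddr = 9 = 0b00001001
Split: l1_idx=0, l2_idx=1, offset=1
L1[0] = 1
L2[1][1] = 3
paddr = 3 * 8 + 1 = 25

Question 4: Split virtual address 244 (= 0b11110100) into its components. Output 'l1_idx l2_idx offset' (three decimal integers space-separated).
Answer: 7 2 4

Derivation:
vaddr = 244 = 0b11110100
  top 3 bits -> l1_idx = 7
  next 2 bits -> l2_idx = 2
  bottom 3 bits -> offset = 4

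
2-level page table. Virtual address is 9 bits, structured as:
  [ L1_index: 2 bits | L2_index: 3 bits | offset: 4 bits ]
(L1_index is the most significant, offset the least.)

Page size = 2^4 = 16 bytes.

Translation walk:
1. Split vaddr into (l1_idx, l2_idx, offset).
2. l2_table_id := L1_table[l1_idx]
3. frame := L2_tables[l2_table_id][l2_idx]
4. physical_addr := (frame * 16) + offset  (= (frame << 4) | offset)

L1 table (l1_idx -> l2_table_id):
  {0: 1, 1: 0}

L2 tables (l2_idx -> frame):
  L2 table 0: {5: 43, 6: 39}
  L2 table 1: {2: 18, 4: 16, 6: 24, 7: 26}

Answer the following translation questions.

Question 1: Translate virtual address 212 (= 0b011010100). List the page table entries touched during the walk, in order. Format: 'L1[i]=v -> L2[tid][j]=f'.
vaddr = 212 = 0b011010100
Split: l1_idx=1, l2_idx=5, offset=4

Answer: L1[1]=0 -> L2[0][5]=43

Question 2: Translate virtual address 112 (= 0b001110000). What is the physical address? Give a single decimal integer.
Answer: 416

Derivation:
vaddr = 112 = 0b001110000
Split: l1_idx=0, l2_idx=7, offset=0
L1[0] = 1
L2[1][7] = 26
paddr = 26 * 16 + 0 = 416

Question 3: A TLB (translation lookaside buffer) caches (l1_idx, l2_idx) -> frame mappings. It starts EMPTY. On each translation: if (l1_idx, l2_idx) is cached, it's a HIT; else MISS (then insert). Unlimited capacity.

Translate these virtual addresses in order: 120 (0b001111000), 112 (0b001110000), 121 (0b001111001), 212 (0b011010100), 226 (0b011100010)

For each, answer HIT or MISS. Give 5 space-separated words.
vaddr=120: (0,7) not in TLB -> MISS, insert
vaddr=112: (0,7) in TLB -> HIT
vaddr=121: (0,7) in TLB -> HIT
vaddr=212: (1,5) not in TLB -> MISS, insert
vaddr=226: (1,6) not in TLB -> MISS, insert

Answer: MISS HIT HIT MISS MISS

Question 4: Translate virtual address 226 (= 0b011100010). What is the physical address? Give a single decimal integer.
Answer: 626

Derivation:
vaddr = 226 = 0b011100010
Split: l1_idx=1, l2_idx=6, offset=2
L1[1] = 0
L2[0][6] = 39
paddr = 39 * 16 + 2 = 626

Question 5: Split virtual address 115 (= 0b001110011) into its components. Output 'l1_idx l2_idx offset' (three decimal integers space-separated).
vaddr = 115 = 0b001110011
  top 2 bits -> l1_idx = 0
  next 3 bits -> l2_idx = 7
  bottom 4 bits -> offset = 3

Answer: 0 7 3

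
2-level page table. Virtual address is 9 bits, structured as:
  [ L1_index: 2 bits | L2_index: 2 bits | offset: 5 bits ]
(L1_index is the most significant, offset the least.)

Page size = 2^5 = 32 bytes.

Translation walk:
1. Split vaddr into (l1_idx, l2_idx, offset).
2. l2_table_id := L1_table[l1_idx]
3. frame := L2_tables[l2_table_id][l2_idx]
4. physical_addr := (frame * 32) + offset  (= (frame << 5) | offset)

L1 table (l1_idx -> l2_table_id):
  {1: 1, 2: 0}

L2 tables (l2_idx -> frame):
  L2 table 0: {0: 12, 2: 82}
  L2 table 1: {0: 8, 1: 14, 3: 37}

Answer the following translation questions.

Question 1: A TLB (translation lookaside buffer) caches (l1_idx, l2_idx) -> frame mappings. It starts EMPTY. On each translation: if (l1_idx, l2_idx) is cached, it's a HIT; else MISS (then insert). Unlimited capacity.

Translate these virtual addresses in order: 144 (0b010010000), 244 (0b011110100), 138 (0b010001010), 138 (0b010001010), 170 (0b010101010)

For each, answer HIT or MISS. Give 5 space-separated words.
vaddr=144: (1,0) not in TLB -> MISS, insert
vaddr=244: (1,3) not in TLB -> MISS, insert
vaddr=138: (1,0) in TLB -> HIT
vaddr=138: (1,0) in TLB -> HIT
vaddr=170: (1,1) not in TLB -> MISS, insert

Answer: MISS MISS HIT HIT MISS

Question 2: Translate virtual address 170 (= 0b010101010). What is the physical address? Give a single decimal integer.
Answer: 458

Derivation:
vaddr = 170 = 0b010101010
Split: l1_idx=1, l2_idx=1, offset=10
L1[1] = 1
L2[1][1] = 14
paddr = 14 * 32 + 10 = 458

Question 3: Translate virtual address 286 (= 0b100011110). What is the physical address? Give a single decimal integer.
Answer: 414

Derivation:
vaddr = 286 = 0b100011110
Split: l1_idx=2, l2_idx=0, offset=30
L1[2] = 0
L2[0][0] = 12
paddr = 12 * 32 + 30 = 414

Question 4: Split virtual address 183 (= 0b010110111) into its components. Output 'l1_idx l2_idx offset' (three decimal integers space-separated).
vaddr = 183 = 0b010110111
  top 2 bits -> l1_idx = 1
  next 2 bits -> l2_idx = 1
  bottom 5 bits -> offset = 23

Answer: 1 1 23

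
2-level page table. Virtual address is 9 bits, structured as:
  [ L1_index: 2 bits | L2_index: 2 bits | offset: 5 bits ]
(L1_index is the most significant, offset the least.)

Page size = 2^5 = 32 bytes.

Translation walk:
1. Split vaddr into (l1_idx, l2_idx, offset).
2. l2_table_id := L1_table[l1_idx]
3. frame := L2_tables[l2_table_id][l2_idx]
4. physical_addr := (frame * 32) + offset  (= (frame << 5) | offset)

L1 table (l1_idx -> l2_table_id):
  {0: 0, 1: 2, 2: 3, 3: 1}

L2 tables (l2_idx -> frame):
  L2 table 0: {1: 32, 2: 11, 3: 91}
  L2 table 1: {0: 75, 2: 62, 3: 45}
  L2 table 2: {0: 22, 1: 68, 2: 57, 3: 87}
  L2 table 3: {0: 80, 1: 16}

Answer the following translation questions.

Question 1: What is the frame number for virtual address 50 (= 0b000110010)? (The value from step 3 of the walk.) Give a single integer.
Answer: 32

Derivation:
vaddr = 50: l1_idx=0, l2_idx=1
L1[0] = 0; L2[0][1] = 32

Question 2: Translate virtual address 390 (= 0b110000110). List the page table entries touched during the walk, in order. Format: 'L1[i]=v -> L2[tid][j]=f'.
vaddr = 390 = 0b110000110
Split: l1_idx=3, l2_idx=0, offset=6

Answer: L1[3]=1 -> L2[1][0]=75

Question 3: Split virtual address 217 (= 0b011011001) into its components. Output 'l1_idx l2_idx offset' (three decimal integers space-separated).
Answer: 1 2 25

Derivation:
vaddr = 217 = 0b011011001
  top 2 bits -> l1_idx = 1
  next 2 bits -> l2_idx = 2
  bottom 5 bits -> offset = 25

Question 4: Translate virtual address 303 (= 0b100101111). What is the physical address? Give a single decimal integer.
vaddr = 303 = 0b100101111
Split: l1_idx=2, l2_idx=1, offset=15
L1[2] = 3
L2[3][1] = 16
paddr = 16 * 32 + 15 = 527

Answer: 527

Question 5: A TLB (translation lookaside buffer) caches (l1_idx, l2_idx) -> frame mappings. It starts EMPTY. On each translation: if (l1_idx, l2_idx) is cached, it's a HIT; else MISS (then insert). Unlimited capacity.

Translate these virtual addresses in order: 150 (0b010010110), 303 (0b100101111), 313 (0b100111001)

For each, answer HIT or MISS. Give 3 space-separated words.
vaddr=150: (1,0) not in TLB -> MISS, insert
vaddr=303: (2,1) not in TLB -> MISS, insert
vaddr=313: (2,1) in TLB -> HIT

Answer: MISS MISS HIT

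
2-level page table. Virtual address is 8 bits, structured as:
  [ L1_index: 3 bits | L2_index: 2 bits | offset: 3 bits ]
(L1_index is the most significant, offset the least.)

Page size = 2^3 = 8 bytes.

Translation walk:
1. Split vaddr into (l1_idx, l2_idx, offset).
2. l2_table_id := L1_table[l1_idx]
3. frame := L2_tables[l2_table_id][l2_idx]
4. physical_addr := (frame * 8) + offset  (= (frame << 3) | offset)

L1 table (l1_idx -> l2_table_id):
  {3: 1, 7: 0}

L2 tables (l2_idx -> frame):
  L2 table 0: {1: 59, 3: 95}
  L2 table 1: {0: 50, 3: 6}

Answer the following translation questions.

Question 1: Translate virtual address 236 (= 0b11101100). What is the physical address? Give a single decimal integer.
vaddr = 236 = 0b11101100
Split: l1_idx=7, l2_idx=1, offset=4
L1[7] = 0
L2[0][1] = 59
paddr = 59 * 8 + 4 = 476

Answer: 476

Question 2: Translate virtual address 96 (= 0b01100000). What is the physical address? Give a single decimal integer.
vaddr = 96 = 0b01100000
Split: l1_idx=3, l2_idx=0, offset=0
L1[3] = 1
L2[1][0] = 50
paddr = 50 * 8 + 0 = 400

Answer: 400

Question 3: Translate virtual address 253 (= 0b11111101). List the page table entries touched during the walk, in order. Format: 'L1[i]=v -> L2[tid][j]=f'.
Answer: L1[7]=0 -> L2[0][3]=95

Derivation:
vaddr = 253 = 0b11111101
Split: l1_idx=7, l2_idx=3, offset=5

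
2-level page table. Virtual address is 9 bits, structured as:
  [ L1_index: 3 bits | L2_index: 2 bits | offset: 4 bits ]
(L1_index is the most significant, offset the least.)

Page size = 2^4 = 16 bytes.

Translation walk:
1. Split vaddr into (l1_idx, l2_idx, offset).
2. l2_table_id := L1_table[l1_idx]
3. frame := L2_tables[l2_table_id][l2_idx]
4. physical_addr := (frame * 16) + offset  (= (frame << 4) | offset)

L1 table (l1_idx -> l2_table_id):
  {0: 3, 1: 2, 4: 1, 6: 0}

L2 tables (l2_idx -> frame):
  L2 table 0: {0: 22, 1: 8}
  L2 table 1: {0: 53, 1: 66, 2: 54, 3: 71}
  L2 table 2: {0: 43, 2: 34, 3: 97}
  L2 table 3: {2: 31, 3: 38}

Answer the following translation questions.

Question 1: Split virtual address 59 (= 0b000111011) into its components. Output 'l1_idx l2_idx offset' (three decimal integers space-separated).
vaddr = 59 = 0b000111011
  top 3 bits -> l1_idx = 0
  next 2 bits -> l2_idx = 3
  bottom 4 bits -> offset = 11

Answer: 0 3 11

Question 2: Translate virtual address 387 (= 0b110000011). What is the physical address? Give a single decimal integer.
vaddr = 387 = 0b110000011
Split: l1_idx=6, l2_idx=0, offset=3
L1[6] = 0
L2[0][0] = 22
paddr = 22 * 16 + 3 = 355

Answer: 355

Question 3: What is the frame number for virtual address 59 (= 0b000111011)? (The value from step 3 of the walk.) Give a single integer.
vaddr = 59: l1_idx=0, l2_idx=3
L1[0] = 3; L2[3][3] = 38

Answer: 38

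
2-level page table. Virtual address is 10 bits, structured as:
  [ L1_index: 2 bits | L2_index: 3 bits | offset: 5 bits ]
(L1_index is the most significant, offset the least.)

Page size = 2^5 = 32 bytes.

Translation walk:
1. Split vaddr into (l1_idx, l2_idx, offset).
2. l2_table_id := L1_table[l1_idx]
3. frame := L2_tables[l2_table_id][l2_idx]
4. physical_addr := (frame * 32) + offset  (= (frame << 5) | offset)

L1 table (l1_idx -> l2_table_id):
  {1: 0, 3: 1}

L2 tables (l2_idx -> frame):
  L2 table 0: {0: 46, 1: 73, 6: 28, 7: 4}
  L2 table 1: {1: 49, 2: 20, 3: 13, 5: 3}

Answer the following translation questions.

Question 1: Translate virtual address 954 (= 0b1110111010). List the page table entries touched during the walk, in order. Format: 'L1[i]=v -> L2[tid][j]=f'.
Answer: L1[3]=1 -> L2[1][5]=3

Derivation:
vaddr = 954 = 0b1110111010
Split: l1_idx=3, l2_idx=5, offset=26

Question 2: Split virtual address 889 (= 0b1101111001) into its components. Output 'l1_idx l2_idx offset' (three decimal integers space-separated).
Answer: 3 3 25

Derivation:
vaddr = 889 = 0b1101111001
  top 2 bits -> l1_idx = 3
  next 3 bits -> l2_idx = 3
  bottom 5 bits -> offset = 25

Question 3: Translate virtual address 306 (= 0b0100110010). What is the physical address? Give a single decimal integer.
vaddr = 306 = 0b0100110010
Split: l1_idx=1, l2_idx=1, offset=18
L1[1] = 0
L2[0][1] = 73
paddr = 73 * 32 + 18 = 2354

Answer: 2354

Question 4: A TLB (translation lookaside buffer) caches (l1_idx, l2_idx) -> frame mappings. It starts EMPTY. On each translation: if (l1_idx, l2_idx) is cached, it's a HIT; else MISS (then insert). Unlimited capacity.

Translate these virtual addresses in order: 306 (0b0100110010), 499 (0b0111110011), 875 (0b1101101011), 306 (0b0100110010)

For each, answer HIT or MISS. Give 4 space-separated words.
Answer: MISS MISS MISS HIT

Derivation:
vaddr=306: (1,1) not in TLB -> MISS, insert
vaddr=499: (1,7) not in TLB -> MISS, insert
vaddr=875: (3,3) not in TLB -> MISS, insert
vaddr=306: (1,1) in TLB -> HIT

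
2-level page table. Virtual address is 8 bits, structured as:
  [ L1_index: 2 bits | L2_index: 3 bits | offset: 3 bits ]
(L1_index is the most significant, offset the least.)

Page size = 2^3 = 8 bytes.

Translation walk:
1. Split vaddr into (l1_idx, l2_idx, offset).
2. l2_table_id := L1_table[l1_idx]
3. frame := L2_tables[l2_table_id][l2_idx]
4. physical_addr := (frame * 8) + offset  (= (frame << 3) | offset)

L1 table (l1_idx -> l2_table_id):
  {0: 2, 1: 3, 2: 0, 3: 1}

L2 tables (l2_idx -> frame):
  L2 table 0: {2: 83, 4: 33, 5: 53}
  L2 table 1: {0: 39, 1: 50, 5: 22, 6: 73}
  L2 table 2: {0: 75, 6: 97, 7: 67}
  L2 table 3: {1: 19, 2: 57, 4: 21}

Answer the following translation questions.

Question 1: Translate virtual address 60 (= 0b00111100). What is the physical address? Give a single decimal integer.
Answer: 540

Derivation:
vaddr = 60 = 0b00111100
Split: l1_idx=0, l2_idx=7, offset=4
L1[0] = 2
L2[2][7] = 67
paddr = 67 * 8 + 4 = 540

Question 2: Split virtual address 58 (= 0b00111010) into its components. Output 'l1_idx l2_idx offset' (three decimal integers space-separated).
Answer: 0 7 2

Derivation:
vaddr = 58 = 0b00111010
  top 2 bits -> l1_idx = 0
  next 3 bits -> l2_idx = 7
  bottom 3 bits -> offset = 2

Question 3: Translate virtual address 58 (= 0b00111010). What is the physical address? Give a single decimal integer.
vaddr = 58 = 0b00111010
Split: l1_idx=0, l2_idx=7, offset=2
L1[0] = 2
L2[2][7] = 67
paddr = 67 * 8 + 2 = 538

Answer: 538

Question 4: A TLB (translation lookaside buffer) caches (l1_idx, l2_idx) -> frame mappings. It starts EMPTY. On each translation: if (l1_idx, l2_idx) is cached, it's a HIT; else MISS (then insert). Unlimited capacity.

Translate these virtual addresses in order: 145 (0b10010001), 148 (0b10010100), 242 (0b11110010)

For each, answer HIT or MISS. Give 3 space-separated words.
vaddr=145: (2,2) not in TLB -> MISS, insert
vaddr=148: (2,2) in TLB -> HIT
vaddr=242: (3,6) not in TLB -> MISS, insert

Answer: MISS HIT MISS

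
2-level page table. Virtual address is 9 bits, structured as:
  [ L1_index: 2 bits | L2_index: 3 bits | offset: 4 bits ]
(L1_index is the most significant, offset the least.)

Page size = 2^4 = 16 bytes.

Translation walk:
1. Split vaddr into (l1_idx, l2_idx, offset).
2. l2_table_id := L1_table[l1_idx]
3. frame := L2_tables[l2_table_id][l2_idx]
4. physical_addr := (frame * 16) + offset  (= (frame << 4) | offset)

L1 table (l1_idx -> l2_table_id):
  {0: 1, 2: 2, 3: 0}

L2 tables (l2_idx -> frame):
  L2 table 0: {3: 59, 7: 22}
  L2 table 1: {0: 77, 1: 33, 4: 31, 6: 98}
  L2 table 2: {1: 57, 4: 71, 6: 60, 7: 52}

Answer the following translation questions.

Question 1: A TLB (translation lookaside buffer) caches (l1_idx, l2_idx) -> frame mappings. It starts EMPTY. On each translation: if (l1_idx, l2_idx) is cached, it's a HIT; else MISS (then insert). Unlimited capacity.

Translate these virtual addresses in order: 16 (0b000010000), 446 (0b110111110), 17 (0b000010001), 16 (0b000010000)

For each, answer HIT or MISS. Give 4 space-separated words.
Answer: MISS MISS HIT HIT

Derivation:
vaddr=16: (0,1) not in TLB -> MISS, insert
vaddr=446: (3,3) not in TLB -> MISS, insert
vaddr=17: (0,1) in TLB -> HIT
vaddr=16: (0,1) in TLB -> HIT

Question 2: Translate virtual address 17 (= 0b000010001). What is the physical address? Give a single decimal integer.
vaddr = 17 = 0b000010001
Split: l1_idx=0, l2_idx=1, offset=1
L1[0] = 1
L2[1][1] = 33
paddr = 33 * 16 + 1 = 529

Answer: 529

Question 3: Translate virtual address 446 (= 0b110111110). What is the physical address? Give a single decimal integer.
vaddr = 446 = 0b110111110
Split: l1_idx=3, l2_idx=3, offset=14
L1[3] = 0
L2[0][3] = 59
paddr = 59 * 16 + 14 = 958

Answer: 958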